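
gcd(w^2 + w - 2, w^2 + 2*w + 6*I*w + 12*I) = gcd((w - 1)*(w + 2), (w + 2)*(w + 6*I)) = w + 2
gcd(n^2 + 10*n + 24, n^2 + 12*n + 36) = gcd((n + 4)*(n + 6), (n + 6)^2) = n + 6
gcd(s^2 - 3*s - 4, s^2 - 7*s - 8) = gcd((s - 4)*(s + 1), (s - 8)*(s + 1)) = s + 1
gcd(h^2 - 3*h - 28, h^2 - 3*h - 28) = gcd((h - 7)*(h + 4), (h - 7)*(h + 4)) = h^2 - 3*h - 28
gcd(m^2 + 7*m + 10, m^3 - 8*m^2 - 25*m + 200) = m + 5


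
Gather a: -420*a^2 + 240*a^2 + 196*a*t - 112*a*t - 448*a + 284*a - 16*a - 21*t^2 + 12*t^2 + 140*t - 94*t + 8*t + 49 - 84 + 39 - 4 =-180*a^2 + a*(84*t - 180) - 9*t^2 + 54*t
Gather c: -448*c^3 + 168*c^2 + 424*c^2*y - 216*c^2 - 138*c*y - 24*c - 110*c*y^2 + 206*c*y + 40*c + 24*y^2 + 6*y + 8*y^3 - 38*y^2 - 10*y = -448*c^3 + c^2*(424*y - 48) + c*(-110*y^2 + 68*y + 16) + 8*y^3 - 14*y^2 - 4*y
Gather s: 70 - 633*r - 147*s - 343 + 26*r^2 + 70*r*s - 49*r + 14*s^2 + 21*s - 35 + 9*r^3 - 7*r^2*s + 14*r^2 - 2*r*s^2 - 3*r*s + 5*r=9*r^3 + 40*r^2 - 677*r + s^2*(14 - 2*r) + s*(-7*r^2 + 67*r - 126) - 308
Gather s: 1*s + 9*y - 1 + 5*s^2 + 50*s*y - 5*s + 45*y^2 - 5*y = 5*s^2 + s*(50*y - 4) + 45*y^2 + 4*y - 1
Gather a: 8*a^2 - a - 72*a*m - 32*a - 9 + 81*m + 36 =8*a^2 + a*(-72*m - 33) + 81*m + 27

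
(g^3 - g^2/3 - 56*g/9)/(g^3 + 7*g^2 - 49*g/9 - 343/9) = g*(3*g - 8)/(3*g^2 + 14*g - 49)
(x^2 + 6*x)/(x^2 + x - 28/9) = 9*x*(x + 6)/(9*x^2 + 9*x - 28)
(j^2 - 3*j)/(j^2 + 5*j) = (j - 3)/(j + 5)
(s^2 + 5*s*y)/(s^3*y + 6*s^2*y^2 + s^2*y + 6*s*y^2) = (s + 5*y)/(y*(s^2 + 6*s*y + s + 6*y))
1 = 1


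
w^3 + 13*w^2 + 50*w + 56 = (w + 2)*(w + 4)*(w + 7)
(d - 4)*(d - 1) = d^2 - 5*d + 4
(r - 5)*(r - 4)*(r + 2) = r^3 - 7*r^2 + 2*r + 40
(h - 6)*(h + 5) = h^2 - h - 30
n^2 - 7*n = n*(n - 7)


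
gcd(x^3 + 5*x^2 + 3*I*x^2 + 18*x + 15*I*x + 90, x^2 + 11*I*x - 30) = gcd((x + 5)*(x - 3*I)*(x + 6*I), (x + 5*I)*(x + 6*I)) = x + 6*I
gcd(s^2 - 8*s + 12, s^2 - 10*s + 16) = s - 2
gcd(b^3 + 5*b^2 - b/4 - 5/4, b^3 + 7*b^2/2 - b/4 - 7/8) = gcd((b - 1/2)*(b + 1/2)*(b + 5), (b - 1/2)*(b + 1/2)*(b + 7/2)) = b^2 - 1/4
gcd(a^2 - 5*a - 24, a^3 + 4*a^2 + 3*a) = a + 3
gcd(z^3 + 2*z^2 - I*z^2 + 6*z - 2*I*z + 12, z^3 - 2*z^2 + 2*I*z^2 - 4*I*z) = z + 2*I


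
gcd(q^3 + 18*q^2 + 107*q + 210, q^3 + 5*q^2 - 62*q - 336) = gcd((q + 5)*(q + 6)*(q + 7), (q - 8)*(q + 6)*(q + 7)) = q^2 + 13*q + 42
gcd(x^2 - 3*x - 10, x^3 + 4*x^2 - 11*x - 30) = x + 2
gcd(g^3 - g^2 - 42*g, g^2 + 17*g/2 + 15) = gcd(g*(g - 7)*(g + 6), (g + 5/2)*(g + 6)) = g + 6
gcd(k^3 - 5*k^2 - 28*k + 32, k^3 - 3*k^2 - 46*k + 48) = k^2 - 9*k + 8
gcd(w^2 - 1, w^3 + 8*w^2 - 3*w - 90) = 1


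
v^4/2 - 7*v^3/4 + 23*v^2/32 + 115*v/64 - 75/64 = (v/2 + 1/2)*(v - 5/2)*(v - 5/4)*(v - 3/4)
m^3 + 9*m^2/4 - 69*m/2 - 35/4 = (m - 5)*(m + 1/4)*(m + 7)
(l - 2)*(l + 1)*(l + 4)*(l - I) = l^4 + 3*l^3 - I*l^3 - 6*l^2 - 3*I*l^2 - 8*l + 6*I*l + 8*I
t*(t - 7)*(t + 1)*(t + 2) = t^4 - 4*t^3 - 19*t^2 - 14*t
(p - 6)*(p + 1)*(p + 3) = p^3 - 2*p^2 - 21*p - 18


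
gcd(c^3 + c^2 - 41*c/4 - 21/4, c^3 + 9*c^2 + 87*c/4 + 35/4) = c^2 + 4*c + 7/4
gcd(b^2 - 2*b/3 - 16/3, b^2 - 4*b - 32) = 1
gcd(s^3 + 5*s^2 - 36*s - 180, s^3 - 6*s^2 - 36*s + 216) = s^2 - 36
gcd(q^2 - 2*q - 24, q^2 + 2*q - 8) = q + 4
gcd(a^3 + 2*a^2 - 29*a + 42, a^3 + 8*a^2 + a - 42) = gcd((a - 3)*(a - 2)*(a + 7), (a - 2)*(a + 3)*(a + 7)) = a^2 + 5*a - 14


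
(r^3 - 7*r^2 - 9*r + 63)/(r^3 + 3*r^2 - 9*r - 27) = (r - 7)/(r + 3)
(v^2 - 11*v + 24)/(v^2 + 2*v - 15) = (v - 8)/(v + 5)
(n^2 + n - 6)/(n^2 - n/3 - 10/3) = 3*(n + 3)/(3*n + 5)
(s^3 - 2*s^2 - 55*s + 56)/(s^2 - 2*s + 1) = (s^2 - s - 56)/(s - 1)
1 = 1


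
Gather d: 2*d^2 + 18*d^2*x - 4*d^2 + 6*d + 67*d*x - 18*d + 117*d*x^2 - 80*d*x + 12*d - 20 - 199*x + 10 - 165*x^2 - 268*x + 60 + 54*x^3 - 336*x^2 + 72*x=d^2*(18*x - 2) + d*(117*x^2 - 13*x) + 54*x^3 - 501*x^2 - 395*x + 50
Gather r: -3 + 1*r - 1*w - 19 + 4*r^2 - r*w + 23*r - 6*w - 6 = 4*r^2 + r*(24 - w) - 7*w - 28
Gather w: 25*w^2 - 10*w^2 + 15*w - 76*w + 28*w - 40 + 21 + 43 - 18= 15*w^2 - 33*w + 6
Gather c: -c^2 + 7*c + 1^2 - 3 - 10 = -c^2 + 7*c - 12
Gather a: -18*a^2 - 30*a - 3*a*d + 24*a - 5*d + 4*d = -18*a^2 + a*(-3*d - 6) - d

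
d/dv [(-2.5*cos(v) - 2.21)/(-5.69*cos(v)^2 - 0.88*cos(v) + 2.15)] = (14.225*cos(v)^2 + 25.1498*cos(v) + 7.3198)*sin(v)/(32.3761*cos(v)^4 + 10.0144*cos(v)^3 - 23.6926*cos(v)^2 - 3.784*cos(v) + 4.6225)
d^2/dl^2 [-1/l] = -2/l^3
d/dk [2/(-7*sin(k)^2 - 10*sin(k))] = 4*(7*sin(k) + 5)*cos(k)/((7*sin(k) + 10)^2*sin(k)^2)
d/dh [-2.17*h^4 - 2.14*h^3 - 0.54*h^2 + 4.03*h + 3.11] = -8.68*h^3 - 6.42*h^2 - 1.08*h + 4.03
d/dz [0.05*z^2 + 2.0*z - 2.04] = 0.1*z + 2.0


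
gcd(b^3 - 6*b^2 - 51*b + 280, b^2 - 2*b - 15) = b - 5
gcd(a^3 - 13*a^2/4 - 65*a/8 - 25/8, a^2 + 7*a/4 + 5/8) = a^2 + 7*a/4 + 5/8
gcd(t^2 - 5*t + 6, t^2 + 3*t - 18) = t - 3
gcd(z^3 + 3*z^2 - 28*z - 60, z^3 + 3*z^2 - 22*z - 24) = z + 6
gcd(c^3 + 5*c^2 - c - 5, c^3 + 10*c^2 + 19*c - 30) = c^2 + 4*c - 5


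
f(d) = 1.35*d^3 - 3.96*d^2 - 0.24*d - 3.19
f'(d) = 4.05*d^2 - 7.92*d - 0.24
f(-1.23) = -11.40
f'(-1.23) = 15.63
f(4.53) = 39.96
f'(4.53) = 46.99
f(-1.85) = -24.85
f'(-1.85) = 28.27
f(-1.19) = -10.79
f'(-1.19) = 14.92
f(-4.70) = -229.70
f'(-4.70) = 126.45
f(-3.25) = -90.58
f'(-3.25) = 68.28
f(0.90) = -5.63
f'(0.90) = -4.09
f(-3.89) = -141.65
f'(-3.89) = 91.85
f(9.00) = 658.04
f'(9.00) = 256.53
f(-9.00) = -1305.94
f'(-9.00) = 399.09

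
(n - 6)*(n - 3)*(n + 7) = n^3 - 2*n^2 - 45*n + 126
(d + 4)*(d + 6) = d^2 + 10*d + 24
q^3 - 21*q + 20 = (q - 4)*(q - 1)*(q + 5)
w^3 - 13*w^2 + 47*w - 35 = (w - 7)*(w - 5)*(w - 1)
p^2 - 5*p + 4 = (p - 4)*(p - 1)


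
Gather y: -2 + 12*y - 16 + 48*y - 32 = 60*y - 50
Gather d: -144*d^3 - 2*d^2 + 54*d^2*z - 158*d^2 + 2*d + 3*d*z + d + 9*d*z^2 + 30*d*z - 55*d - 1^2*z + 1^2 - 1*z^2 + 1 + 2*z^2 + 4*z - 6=-144*d^3 + d^2*(54*z - 160) + d*(9*z^2 + 33*z - 52) + z^2 + 3*z - 4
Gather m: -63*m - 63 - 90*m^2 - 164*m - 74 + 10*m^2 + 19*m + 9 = -80*m^2 - 208*m - 128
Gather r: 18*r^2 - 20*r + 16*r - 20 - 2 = 18*r^2 - 4*r - 22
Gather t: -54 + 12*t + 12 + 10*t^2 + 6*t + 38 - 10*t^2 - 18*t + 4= 0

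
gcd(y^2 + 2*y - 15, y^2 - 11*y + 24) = y - 3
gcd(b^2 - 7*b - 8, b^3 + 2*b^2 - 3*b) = 1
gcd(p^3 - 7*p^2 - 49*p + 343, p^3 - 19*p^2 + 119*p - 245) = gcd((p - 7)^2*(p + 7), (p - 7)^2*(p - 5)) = p^2 - 14*p + 49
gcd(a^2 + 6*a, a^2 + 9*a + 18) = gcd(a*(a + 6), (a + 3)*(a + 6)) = a + 6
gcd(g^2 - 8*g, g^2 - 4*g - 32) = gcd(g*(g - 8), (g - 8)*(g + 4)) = g - 8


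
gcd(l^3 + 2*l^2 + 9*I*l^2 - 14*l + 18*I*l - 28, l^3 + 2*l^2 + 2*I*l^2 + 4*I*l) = l^2 + l*(2 + 2*I) + 4*I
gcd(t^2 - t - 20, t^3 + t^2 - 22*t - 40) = t^2 - t - 20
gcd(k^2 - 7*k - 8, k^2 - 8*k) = k - 8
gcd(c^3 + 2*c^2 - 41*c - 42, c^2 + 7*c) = c + 7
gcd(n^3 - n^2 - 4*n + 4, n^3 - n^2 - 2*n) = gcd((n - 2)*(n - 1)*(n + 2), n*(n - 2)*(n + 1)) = n - 2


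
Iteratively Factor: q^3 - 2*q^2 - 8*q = (q + 2)*(q^2 - 4*q) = (q - 4)*(q + 2)*(q)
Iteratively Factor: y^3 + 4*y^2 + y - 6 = (y - 1)*(y^2 + 5*y + 6) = (y - 1)*(y + 2)*(y + 3)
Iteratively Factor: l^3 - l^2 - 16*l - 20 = (l + 2)*(l^2 - 3*l - 10) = (l + 2)^2*(l - 5)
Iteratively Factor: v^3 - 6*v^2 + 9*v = (v - 3)*(v^2 - 3*v) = v*(v - 3)*(v - 3)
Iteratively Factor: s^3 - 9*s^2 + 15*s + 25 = (s - 5)*(s^2 - 4*s - 5) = (s - 5)*(s + 1)*(s - 5)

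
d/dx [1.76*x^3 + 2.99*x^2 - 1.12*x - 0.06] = 5.28*x^2 + 5.98*x - 1.12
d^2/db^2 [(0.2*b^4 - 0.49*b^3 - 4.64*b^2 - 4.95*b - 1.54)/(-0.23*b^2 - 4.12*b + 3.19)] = (-0.02116*b^6 - 1.13712*b^5 - 19.48884*b^4 + 51.14088*b^3 - 42.147468*b^2 + 60.4644480000001*b + 279.088876)/(0.012167*b^6 + 0.653844*b^5 + 11.206083*b^4 + 51.797464*b^3 - 155.423499*b^2 + 125.776596*b - 32.461759)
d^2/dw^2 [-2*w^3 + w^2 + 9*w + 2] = 2 - 12*w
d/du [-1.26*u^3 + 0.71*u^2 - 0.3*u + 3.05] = -3.78*u^2 + 1.42*u - 0.3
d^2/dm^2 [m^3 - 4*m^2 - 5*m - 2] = 6*m - 8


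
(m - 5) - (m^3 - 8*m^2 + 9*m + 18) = -m^3 + 8*m^2 - 8*m - 23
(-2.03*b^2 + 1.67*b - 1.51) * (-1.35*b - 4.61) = 2.7405*b^3 + 7.1038*b^2 - 5.6602*b + 6.9611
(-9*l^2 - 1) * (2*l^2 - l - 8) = -18*l^4 + 9*l^3 + 70*l^2 + l + 8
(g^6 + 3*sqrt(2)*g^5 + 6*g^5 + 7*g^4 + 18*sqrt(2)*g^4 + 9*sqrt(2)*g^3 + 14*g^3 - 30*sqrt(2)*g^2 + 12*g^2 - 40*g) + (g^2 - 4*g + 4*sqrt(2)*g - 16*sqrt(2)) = g^6 + 3*sqrt(2)*g^5 + 6*g^5 + 7*g^4 + 18*sqrt(2)*g^4 + 9*sqrt(2)*g^3 + 14*g^3 - 30*sqrt(2)*g^2 + 13*g^2 - 44*g + 4*sqrt(2)*g - 16*sqrt(2)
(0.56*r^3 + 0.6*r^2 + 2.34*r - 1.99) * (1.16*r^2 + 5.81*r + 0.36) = 0.6496*r^5 + 3.9496*r^4 + 6.402*r^3 + 11.503*r^2 - 10.7195*r - 0.7164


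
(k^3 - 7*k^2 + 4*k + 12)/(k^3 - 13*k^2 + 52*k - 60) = (k + 1)/(k - 5)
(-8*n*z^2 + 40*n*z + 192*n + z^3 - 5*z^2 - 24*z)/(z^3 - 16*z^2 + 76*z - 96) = (-8*n*z - 24*n + z^2 + 3*z)/(z^2 - 8*z + 12)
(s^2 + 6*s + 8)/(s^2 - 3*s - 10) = (s + 4)/(s - 5)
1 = 1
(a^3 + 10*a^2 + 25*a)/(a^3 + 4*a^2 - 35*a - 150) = a/(a - 6)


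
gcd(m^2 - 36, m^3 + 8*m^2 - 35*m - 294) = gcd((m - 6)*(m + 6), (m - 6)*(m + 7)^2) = m - 6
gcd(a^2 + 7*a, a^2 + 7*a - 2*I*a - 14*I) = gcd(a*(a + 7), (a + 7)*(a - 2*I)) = a + 7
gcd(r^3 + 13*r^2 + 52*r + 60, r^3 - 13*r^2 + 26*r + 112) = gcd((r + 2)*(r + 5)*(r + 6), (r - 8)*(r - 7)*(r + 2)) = r + 2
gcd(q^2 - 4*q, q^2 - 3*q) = q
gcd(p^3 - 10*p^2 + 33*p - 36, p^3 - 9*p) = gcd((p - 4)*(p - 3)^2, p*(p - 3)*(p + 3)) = p - 3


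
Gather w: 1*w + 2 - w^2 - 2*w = -w^2 - w + 2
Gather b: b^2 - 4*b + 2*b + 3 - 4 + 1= b^2 - 2*b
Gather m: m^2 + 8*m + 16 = m^2 + 8*m + 16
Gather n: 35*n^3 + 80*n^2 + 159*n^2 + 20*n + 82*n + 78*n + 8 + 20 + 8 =35*n^3 + 239*n^2 + 180*n + 36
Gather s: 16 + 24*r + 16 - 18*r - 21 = 6*r + 11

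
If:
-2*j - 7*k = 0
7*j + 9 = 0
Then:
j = -9/7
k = 18/49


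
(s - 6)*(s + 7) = s^2 + s - 42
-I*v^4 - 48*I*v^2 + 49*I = (v - 1)*(v - 7*I)*(v + 7*I)*(-I*v - I)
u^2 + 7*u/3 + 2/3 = (u + 1/3)*(u + 2)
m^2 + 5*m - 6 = (m - 1)*(m + 6)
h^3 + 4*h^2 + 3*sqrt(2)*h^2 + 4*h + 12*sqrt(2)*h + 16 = (h + 4)*(h + sqrt(2))*(h + 2*sqrt(2))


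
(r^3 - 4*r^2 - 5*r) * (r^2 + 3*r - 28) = r^5 - r^4 - 45*r^3 + 97*r^2 + 140*r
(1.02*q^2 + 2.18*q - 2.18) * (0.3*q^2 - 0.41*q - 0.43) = 0.306*q^4 + 0.2358*q^3 - 1.9864*q^2 - 0.0436*q + 0.9374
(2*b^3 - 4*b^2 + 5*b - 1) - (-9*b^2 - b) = 2*b^3 + 5*b^2 + 6*b - 1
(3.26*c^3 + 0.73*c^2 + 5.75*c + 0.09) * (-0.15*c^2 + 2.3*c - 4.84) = -0.489*c^5 + 7.3885*c^4 - 14.9619*c^3 + 9.6783*c^2 - 27.623*c - 0.4356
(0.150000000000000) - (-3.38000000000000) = 3.53000000000000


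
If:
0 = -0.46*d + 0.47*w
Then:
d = 1.02173913043478*w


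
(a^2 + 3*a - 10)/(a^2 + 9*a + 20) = (a - 2)/(a + 4)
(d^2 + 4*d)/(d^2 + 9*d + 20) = d/(d + 5)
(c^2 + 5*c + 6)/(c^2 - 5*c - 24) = (c + 2)/(c - 8)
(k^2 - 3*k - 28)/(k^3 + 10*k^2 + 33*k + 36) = (k - 7)/(k^2 + 6*k + 9)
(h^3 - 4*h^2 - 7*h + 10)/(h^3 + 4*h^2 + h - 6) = (h - 5)/(h + 3)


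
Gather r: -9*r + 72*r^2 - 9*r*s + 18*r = 72*r^2 + r*(9 - 9*s)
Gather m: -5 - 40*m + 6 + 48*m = 8*m + 1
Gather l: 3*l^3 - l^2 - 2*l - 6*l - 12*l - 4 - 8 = 3*l^3 - l^2 - 20*l - 12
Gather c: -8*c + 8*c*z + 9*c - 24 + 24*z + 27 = c*(8*z + 1) + 24*z + 3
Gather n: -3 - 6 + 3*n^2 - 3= 3*n^2 - 12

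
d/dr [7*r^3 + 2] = 21*r^2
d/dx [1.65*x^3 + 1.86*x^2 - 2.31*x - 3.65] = 4.95*x^2 + 3.72*x - 2.31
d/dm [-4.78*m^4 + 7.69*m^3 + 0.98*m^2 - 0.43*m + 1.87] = -19.12*m^3 + 23.07*m^2 + 1.96*m - 0.43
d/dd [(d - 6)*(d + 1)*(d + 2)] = 3*d^2 - 6*d - 16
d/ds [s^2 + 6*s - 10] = 2*s + 6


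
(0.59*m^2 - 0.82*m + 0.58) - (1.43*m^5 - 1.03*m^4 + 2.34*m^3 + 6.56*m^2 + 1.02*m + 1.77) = -1.43*m^5 + 1.03*m^4 - 2.34*m^3 - 5.97*m^2 - 1.84*m - 1.19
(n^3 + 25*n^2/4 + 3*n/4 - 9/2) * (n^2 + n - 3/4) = n^5 + 29*n^4/4 + 25*n^3/4 - 135*n^2/16 - 81*n/16 + 27/8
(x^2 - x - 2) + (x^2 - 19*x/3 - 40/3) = 2*x^2 - 22*x/3 - 46/3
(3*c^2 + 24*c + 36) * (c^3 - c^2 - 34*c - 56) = 3*c^5 + 21*c^4 - 90*c^3 - 1020*c^2 - 2568*c - 2016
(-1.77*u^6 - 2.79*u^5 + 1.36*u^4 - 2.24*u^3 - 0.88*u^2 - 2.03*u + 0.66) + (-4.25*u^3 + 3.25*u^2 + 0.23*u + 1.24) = -1.77*u^6 - 2.79*u^5 + 1.36*u^4 - 6.49*u^3 + 2.37*u^2 - 1.8*u + 1.9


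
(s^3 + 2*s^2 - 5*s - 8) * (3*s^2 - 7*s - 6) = 3*s^5 - s^4 - 35*s^3 - s^2 + 86*s + 48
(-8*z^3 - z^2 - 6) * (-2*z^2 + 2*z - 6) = 16*z^5 - 14*z^4 + 46*z^3 + 18*z^2 - 12*z + 36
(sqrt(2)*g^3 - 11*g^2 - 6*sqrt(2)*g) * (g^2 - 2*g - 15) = sqrt(2)*g^5 - 11*g^4 - 2*sqrt(2)*g^4 - 21*sqrt(2)*g^3 + 22*g^3 + 12*sqrt(2)*g^2 + 165*g^2 + 90*sqrt(2)*g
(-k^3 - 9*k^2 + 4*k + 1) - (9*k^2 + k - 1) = -k^3 - 18*k^2 + 3*k + 2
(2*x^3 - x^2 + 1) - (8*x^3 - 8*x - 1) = -6*x^3 - x^2 + 8*x + 2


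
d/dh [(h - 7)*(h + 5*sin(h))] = h + (h - 7)*(5*cos(h) + 1) + 5*sin(h)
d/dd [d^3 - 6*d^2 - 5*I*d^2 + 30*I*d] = 3*d^2 - 12*d - 10*I*d + 30*I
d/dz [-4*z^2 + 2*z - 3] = 2 - 8*z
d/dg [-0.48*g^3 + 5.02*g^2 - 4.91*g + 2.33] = -1.44*g^2 + 10.04*g - 4.91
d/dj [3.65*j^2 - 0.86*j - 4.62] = 7.3*j - 0.86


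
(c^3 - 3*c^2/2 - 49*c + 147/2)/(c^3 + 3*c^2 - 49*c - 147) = (c - 3/2)/(c + 3)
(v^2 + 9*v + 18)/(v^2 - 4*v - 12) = (v^2 + 9*v + 18)/(v^2 - 4*v - 12)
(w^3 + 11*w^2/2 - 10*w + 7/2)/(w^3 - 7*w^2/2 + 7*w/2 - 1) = (w + 7)/(w - 2)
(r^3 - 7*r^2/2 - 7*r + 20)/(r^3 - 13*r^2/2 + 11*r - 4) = (2*r + 5)/(2*r - 1)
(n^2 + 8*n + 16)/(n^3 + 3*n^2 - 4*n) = (n + 4)/(n*(n - 1))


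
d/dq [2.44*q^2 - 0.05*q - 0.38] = 4.88*q - 0.05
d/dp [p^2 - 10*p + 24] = 2*p - 10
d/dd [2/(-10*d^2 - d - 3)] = 2*(20*d + 1)/(10*d^2 + d + 3)^2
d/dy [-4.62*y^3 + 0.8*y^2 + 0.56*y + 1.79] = -13.86*y^2 + 1.6*y + 0.56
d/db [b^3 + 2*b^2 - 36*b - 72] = 3*b^2 + 4*b - 36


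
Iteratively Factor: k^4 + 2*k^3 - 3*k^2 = (k)*(k^3 + 2*k^2 - 3*k) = k*(k + 3)*(k^2 - k) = k*(k - 1)*(k + 3)*(k)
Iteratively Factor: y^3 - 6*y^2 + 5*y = (y)*(y^2 - 6*y + 5) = y*(y - 5)*(y - 1)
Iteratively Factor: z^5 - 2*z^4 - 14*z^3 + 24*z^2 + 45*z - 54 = (z + 2)*(z^4 - 4*z^3 - 6*z^2 + 36*z - 27) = (z + 2)*(z + 3)*(z^3 - 7*z^2 + 15*z - 9) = (z - 1)*(z + 2)*(z + 3)*(z^2 - 6*z + 9) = (z - 3)*(z - 1)*(z + 2)*(z + 3)*(z - 3)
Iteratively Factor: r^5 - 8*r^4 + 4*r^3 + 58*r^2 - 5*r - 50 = (r - 5)*(r^4 - 3*r^3 - 11*r^2 + 3*r + 10) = (r - 5)*(r + 1)*(r^3 - 4*r^2 - 7*r + 10) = (r - 5)*(r + 1)*(r + 2)*(r^2 - 6*r + 5) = (r - 5)^2*(r + 1)*(r + 2)*(r - 1)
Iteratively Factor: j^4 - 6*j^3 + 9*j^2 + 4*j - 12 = (j + 1)*(j^3 - 7*j^2 + 16*j - 12) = (j - 2)*(j + 1)*(j^2 - 5*j + 6) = (j - 3)*(j - 2)*(j + 1)*(j - 2)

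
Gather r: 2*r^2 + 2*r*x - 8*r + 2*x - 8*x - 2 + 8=2*r^2 + r*(2*x - 8) - 6*x + 6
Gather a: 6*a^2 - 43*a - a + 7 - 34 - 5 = 6*a^2 - 44*a - 32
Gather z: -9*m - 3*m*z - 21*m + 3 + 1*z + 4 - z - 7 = -3*m*z - 30*m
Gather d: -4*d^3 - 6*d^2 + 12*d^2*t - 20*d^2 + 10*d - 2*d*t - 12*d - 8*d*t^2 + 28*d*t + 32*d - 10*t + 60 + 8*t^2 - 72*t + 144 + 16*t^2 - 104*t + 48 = -4*d^3 + d^2*(12*t - 26) + d*(-8*t^2 + 26*t + 30) + 24*t^2 - 186*t + 252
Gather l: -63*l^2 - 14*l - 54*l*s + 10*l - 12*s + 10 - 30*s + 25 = -63*l^2 + l*(-54*s - 4) - 42*s + 35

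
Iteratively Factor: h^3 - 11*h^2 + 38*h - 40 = (h - 2)*(h^2 - 9*h + 20) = (h - 4)*(h - 2)*(h - 5)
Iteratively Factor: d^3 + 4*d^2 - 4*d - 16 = (d + 4)*(d^2 - 4) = (d - 2)*(d + 4)*(d + 2)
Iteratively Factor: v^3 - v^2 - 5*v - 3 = (v - 3)*(v^2 + 2*v + 1) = (v - 3)*(v + 1)*(v + 1)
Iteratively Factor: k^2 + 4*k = (k + 4)*(k)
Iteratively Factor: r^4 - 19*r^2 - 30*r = (r + 3)*(r^3 - 3*r^2 - 10*r) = (r + 2)*(r + 3)*(r^2 - 5*r) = r*(r + 2)*(r + 3)*(r - 5)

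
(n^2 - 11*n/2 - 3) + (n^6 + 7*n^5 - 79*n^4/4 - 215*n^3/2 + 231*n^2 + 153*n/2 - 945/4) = n^6 + 7*n^5 - 79*n^4/4 - 215*n^3/2 + 232*n^2 + 71*n - 957/4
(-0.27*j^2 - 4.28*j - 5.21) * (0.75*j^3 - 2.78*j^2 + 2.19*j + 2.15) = -0.2025*j^5 - 2.4594*j^4 + 7.3996*j^3 + 4.5301*j^2 - 20.6119*j - 11.2015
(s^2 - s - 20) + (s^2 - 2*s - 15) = 2*s^2 - 3*s - 35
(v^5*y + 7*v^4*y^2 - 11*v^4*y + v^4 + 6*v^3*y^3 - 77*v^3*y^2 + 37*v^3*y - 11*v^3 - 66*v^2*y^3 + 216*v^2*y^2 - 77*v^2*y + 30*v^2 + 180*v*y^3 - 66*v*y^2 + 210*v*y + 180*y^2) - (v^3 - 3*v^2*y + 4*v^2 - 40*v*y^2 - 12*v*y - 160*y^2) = v^5*y + 7*v^4*y^2 - 11*v^4*y + v^4 + 6*v^3*y^3 - 77*v^3*y^2 + 37*v^3*y - 12*v^3 - 66*v^2*y^3 + 216*v^2*y^2 - 74*v^2*y + 26*v^2 + 180*v*y^3 - 26*v*y^2 + 222*v*y + 340*y^2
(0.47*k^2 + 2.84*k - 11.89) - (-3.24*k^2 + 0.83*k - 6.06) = 3.71*k^2 + 2.01*k - 5.83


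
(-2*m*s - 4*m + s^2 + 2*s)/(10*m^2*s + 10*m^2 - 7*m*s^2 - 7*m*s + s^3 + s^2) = (s + 2)/(-5*m*s - 5*m + s^2 + s)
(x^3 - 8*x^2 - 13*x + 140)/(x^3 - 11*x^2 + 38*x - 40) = (x^2 - 3*x - 28)/(x^2 - 6*x + 8)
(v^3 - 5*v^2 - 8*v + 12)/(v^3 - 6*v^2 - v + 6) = (v + 2)/(v + 1)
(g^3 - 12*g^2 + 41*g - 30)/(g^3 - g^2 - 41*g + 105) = (g^2 - 7*g + 6)/(g^2 + 4*g - 21)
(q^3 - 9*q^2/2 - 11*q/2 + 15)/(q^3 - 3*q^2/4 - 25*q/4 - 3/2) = 2*(2*q^2 - 13*q + 15)/(4*q^2 - 11*q - 3)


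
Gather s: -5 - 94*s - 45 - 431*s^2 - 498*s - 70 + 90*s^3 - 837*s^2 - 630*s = 90*s^3 - 1268*s^2 - 1222*s - 120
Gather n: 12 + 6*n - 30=6*n - 18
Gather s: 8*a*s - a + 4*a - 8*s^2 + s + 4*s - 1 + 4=3*a - 8*s^2 + s*(8*a + 5) + 3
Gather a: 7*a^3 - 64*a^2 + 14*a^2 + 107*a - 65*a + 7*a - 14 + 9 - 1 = 7*a^3 - 50*a^2 + 49*a - 6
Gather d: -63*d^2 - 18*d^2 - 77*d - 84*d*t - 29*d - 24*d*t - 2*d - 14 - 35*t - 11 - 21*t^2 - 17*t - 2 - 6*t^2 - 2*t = -81*d^2 + d*(-108*t - 108) - 27*t^2 - 54*t - 27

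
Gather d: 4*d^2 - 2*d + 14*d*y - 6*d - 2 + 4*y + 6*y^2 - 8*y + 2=4*d^2 + d*(14*y - 8) + 6*y^2 - 4*y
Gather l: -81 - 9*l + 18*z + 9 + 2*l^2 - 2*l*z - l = 2*l^2 + l*(-2*z - 10) + 18*z - 72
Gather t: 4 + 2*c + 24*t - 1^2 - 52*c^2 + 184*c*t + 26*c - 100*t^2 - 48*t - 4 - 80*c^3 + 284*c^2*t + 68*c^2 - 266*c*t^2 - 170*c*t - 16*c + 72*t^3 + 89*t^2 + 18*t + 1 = -80*c^3 + 16*c^2 + 12*c + 72*t^3 + t^2*(-266*c - 11) + t*(284*c^2 + 14*c - 6)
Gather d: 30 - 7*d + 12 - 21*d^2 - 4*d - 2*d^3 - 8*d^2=-2*d^3 - 29*d^2 - 11*d + 42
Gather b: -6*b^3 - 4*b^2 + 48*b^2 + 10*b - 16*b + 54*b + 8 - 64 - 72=-6*b^3 + 44*b^2 + 48*b - 128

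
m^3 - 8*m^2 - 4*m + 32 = (m - 8)*(m - 2)*(m + 2)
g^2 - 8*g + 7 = (g - 7)*(g - 1)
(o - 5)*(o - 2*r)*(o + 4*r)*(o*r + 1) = o^4*r + 2*o^3*r^2 - 5*o^3*r + o^3 - 8*o^2*r^3 - 10*o^2*r^2 + 2*o^2*r - 5*o^2 + 40*o*r^3 - 8*o*r^2 - 10*o*r + 40*r^2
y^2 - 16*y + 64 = (y - 8)^2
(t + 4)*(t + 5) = t^2 + 9*t + 20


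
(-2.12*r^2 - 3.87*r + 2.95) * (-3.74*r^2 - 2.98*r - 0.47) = 7.9288*r^4 + 20.7914*r^3 + 1.496*r^2 - 6.9721*r - 1.3865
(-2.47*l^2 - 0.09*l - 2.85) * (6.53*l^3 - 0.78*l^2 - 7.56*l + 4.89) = -16.1291*l^5 + 1.3389*l^4 + 0.132899999999999*l^3 - 9.1749*l^2 + 21.1059*l - 13.9365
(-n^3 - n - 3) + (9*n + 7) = -n^3 + 8*n + 4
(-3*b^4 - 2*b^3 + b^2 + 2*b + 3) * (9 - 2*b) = 6*b^5 - 23*b^4 - 20*b^3 + 5*b^2 + 12*b + 27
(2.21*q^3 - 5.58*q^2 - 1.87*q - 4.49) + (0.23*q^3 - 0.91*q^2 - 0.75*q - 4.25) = 2.44*q^3 - 6.49*q^2 - 2.62*q - 8.74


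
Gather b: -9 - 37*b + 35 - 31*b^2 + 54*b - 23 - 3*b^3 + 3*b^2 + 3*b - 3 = -3*b^3 - 28*b^2 + 20*b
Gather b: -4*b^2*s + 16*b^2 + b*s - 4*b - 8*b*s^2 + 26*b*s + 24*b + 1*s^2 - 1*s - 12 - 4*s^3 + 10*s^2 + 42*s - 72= b^2*(16 - 4*s) + b*(-8*s^2 + 27*s + 20) - 4*s^3 + 11*s^2 + 41*s - 84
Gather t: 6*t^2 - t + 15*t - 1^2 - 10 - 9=6*t^2 + 14*t - 20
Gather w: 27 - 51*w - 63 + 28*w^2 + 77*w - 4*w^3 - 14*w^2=-4*w^3 + 14*w^2 + 26*w - 36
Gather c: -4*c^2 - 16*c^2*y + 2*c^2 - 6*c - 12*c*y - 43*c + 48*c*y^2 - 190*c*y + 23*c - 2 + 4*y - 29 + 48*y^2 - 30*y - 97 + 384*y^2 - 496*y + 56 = c^2*(-16*y - 2) + c*(48*y^2 - 202*y - 26) + 432*y^2 - 522*y - 72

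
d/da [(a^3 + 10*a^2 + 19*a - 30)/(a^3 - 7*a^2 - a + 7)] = (-17*a^2 - 74*a + 103)/(a^4 - 12*a^3 + 22*a^2 + 84*a + 49)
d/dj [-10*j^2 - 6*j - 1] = -20*j - 6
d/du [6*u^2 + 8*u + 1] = 12*u + 8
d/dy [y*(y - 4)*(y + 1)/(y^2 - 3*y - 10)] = (y^4 - 6*y^3 - 17*y^2 + 60*y + 40)/(y^4 - 6*y^3 - 11*y^2 + 60*y + 100)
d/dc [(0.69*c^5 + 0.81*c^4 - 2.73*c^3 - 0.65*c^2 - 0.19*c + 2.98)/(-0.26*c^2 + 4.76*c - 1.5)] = (-0.5382*c^6 + 12.7164*c^5 + 7.1016*c^4 - 30.8496*c^3 + 9.1416*c^2 + 3.4996*c - 13.8998)/(0.0676*c^4 - 2.4752*c^3 + 23.4376*c^2 - 14.28*c + 2.25)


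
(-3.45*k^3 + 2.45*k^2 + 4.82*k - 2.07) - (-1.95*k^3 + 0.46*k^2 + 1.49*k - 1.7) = -1.5*k^3 + 1.99*k^2 + 3.33*k - 0.37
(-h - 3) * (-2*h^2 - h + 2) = 2*h^3 + 7*h^2 + h - 6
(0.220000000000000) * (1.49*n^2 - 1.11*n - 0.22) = 0.3278*n^2 - 0.2442*n - 0.0484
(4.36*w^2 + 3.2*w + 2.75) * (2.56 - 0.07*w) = -0.3052*w^3 + 10.9376*w^2 + 7.9995*w + 7.04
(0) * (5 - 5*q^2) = 0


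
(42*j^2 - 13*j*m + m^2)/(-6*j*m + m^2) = (-7*j + m)/m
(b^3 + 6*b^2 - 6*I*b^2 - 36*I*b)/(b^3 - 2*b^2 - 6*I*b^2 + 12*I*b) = (b + 6)/(b - 2)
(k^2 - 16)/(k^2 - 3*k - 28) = (k - 4)/(k - 7)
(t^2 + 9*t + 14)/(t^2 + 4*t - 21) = (t + 2)/(t - 3)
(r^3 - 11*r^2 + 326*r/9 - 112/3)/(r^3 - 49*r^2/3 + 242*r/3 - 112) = (r - 8/3)/(r - 8)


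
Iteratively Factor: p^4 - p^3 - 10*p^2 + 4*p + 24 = (p - 3)*(p^3 + 2*p^2 - 4*p - 8) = (p - 3)*(p - 2)*(p^2 + 4*p + 4) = (p - 3)*(p - 2)*(p + 2)*(p + 2)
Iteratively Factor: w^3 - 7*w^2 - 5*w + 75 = (w - 5)*(w^2 - 2*w - 15) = (w - 5)^2*(w + 3)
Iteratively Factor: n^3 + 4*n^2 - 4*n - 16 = (n - 2)*(n^2 + 6*n + 8) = (n - 2)*(n + 4)*(n + 2)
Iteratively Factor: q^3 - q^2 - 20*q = (q + 4)*(q^2 - 5*q) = (q - 5)*(q + 4)*(q)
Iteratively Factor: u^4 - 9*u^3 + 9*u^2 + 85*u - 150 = (u - 5)*(u^3 - 4*u^2 - 11*u + 30) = (u - 5)*(u - 2)*(u^2 - 2*u - 15) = (u - 5)*(u - 2)*(u + 3)*(u - 5)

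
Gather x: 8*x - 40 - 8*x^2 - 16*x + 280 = -8*x^2 - 8*x + 240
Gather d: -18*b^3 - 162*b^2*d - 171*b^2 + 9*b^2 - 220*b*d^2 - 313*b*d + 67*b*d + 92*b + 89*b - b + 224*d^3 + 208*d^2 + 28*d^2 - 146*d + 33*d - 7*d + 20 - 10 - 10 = -18*b^3 - 162*b^2 + 180*b + 224*d^3 + d^2*(236 - 220*b) + d*(-162*b^2 - 246*b - 120)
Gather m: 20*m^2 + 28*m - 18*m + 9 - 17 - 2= 20*m^2 + 10*m - 10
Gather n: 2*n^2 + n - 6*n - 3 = 2*n^2 - 5*n - 3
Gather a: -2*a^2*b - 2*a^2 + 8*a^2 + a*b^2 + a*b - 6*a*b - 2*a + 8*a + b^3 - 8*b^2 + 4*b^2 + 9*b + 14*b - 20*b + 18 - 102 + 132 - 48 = a^2*(6 - 2*b) + a*(b^2 - 5*b + 6) + b^3 - 4*b^2 + 3*b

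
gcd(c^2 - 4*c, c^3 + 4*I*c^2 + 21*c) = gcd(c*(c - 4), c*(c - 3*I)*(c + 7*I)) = c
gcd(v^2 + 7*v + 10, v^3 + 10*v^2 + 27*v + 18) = 1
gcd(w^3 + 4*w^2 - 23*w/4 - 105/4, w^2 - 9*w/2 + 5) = w - 5/2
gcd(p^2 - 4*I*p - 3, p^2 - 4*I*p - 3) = p^2 - 4*I*p - 3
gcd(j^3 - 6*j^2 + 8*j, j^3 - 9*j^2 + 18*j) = j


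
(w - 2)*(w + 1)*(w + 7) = w^3 + 6*w^2 - 9*w - 14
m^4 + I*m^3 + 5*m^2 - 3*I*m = m*(m - I)^2*(m + 3*I)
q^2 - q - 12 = (q - 4)*(q + 3)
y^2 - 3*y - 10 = (y - 5)*(y + 2)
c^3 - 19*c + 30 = (c - 3)*(c - 2)*(c + 5)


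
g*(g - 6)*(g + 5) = g^3 - g^2 - 30*g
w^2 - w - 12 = (w - 4)*(w + 3)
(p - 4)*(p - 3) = p^2 - 7*p + 12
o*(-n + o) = -n*o + o^2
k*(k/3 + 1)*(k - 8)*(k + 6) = k^4/3 + k^3/3 - 18*k^2 - 48*k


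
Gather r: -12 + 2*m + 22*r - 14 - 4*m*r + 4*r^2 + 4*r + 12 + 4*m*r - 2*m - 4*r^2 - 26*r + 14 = 0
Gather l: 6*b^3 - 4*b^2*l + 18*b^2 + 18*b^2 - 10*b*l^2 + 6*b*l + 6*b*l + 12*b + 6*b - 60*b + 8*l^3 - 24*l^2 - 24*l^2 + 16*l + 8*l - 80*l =6*b^3 + 36*b^2 - 42*b + 8*l^3 + l^2*(-10*b - 48) + l*(-4*b^2 + 12*b - 56)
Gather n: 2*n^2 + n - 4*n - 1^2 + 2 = 2*n^2 - 3*n + 1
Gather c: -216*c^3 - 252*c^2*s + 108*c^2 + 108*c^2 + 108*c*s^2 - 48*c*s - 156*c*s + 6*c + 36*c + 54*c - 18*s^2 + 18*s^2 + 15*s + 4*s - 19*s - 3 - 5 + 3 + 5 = -216*c^3 + c^2*(216 - 252*s) + c*(108*s^2 - 204*s + 96)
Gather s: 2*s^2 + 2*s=2*s^2 + 2*s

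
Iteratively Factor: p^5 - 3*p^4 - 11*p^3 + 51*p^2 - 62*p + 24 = (p - 3)*(p^4 - 11*p^2 + 18*p - 8) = (p - 3)*(p + 4)*(p^3 - 4*p^2 + 5*p - 2) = (p - 3)*(p - 2)*(p + 4)*(p^2 - 2*p + 1) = (p - 3)*(p - 2)*(p - 1)*(p + 4)*(p - 1)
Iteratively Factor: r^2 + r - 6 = (r - 2)*(r + 3)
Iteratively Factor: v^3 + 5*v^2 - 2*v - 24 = (v + 4)*(v^2 + v - 6) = (v - 2)*(v + 4)*(v + 3)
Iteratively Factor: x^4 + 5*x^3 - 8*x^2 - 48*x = (x - 3)*(x^3 + 8*x^2 + 16*x) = x*(x - 3)*(x^2 + 8*x + 16) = x*(x - 3)*(x + 4)*(x + 4)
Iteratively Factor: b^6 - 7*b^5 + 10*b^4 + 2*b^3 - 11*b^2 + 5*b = (b + 1)*(b^5 - 8*b^4 + 18*b^3 - 16*b^2 + 5*b) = (b - 1)*(b + 1)*(b^4 - 7*b^3 + 11*b^2 - 5*b) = (b - 1)^2*(b + 1)*(b^3 - 6*b^2 + 5*b) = b*(b - 1)^2*(b + 1)*(b^2 - 6*b + 5) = b*(b - 5)*(b - 1)^2*(b + 1)*(b - 1)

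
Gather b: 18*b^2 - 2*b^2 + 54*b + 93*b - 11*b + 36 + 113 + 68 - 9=16*b^2 + 136*b + 208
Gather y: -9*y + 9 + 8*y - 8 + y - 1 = 0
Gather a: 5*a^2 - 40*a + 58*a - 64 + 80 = 5*a^2 + 18*a + 16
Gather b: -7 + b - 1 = b - 8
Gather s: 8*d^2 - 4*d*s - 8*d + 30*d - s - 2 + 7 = 8*d^2 + 22*d + s*(-4*d - 1) + 5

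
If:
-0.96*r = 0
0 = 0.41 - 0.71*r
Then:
No Solution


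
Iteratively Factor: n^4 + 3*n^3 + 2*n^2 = (n)*(n^3 + 3*n^2 + 2*n) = n^2*(n^2 + 3*n + 2) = n^2*(n + 2)*(n + 1)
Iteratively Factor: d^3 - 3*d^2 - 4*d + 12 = (d - 3)*(d^2 - 4) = (d - 3)*(d + 2)*(d - 2)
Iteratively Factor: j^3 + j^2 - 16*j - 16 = (j + 1)*(j^2 - 16) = (j + 1)*(j + 4)*(j - 4)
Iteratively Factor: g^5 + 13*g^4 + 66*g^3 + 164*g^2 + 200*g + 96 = (g + 3)*(g^4 + 10*g^3 + 36*g^2 + 56*g + 32) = (g + 2)*(g + 3)*(g^3 + 8*g^2 + 20*g + 16) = (g + 2)*(g + 3)*(g + 4)*(g^2 + 4*g + 4) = (g + 2)^2*(g + 3)*(g + 4)*(g + 2)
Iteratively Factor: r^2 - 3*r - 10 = (r - 5)*(r + 2)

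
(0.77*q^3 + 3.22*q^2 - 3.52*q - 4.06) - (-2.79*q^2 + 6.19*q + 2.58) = 0.77*q^3 + 6.01*q^2 - 9.71*q - 6.64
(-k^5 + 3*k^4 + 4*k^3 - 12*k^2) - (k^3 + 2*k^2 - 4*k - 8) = -k^5 + 3*k^4 + 3*k^3 - 14*k^2 + 4*k + 8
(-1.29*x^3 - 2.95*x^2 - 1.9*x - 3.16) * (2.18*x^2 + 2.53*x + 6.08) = -2.8122*x^5 - 9.6947*x^4 - 19.4487*x^3 - 29.6318*x^2 - 19.5468*x - 19.2128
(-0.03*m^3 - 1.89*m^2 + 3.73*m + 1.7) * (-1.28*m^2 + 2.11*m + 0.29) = 0.0384*m^5 + 2.3559*m^4 - 8.771*m^3 + 5.1462*m^2 + 4.6687*m + 0.493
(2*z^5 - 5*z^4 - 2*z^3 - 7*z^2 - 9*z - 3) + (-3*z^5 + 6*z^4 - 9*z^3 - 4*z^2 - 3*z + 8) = -z^5 + z^4 - 11*z^3 - 11*z^2 - 12*z + 5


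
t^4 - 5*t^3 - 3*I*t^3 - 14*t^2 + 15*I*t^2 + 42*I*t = t*(t - 7)*(t + 2)*(t - 3*I)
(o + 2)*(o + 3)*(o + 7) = o^3 + 12*o^2 + 41*o + 42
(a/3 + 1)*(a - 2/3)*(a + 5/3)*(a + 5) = a^4/3 + 3*a^3 + 197*a^2/27 + 55*a/27 - 50/9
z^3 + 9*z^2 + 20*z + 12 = (z + 1)*(z + 2)*(z + 6)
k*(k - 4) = k^2 - 4*k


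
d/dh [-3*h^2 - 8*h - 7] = -6*h - 8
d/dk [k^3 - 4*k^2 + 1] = k*(3*k - 8)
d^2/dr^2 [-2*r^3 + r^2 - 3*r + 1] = 2 - 12*r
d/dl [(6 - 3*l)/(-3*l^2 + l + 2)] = 3*(3*l^2 - l - (l - 2)*(6*l - 1) - 2)/(-3*l^2 + l + 2)^2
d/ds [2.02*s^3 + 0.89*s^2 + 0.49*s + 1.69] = 6.06*s^2 + 1.78*s + 0.49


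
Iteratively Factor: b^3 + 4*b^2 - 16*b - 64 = (b + 4)*(b^2 - 16) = (b + 4)^2*(b - 4)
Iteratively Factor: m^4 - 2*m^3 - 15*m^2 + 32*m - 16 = (m - 1)*(m^3 - m^2 - 16*m + 16) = (m - 4)*(m - 1)*(m^2 + 3*m - 4) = (m - 4)*(m - 1)^2*(m + 4)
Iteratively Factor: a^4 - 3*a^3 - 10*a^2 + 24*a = (a + 3)*(a^3 - 6*a^2 + 8*a) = (a - 4)*(a + 3)*(a^2 - 2*a) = (a - 4)*(a - 2)*(a + 3)*(a)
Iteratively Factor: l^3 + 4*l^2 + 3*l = (l + 3)*(l^2 + l) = (l + 1)*(l + 3)*(l)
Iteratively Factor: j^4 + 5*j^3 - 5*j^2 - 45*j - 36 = (j + 4)*(j^3 + j^2 - 9*j - 9) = (j + 3)*(j + 4)*(j^2 - 2*j - 3) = (j + 1)*(j + 3)*(j + 4)*(j - 3)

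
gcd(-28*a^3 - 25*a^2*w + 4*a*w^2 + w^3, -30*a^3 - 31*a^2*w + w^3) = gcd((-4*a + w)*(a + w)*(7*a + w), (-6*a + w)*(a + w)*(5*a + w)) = a + w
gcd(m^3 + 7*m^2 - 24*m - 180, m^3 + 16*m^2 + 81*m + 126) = m + 6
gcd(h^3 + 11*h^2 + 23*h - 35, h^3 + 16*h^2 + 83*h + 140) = h^2 + 12*h + 35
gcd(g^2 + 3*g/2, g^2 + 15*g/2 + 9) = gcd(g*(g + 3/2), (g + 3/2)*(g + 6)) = g + 3/2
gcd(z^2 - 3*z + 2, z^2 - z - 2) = z - 2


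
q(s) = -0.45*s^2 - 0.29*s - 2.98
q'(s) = -0.9*s - 0.29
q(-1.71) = -3.80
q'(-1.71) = 1.25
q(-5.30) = -14.08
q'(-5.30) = 4.48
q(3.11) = -8.23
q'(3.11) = -3.09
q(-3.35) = -7.06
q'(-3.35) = 2.72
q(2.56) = -6.67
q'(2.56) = -2.59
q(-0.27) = -2.93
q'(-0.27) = -0.05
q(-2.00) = -4.20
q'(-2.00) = 1.51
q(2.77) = -7.24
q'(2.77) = -2.78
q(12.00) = -71.26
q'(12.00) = -11.09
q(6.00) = -20.92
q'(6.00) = -5.69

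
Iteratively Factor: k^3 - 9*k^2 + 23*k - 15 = (k - 1)*(k^2 - 8*k + 15) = (k - 3)*(k - 1)*(k - 5)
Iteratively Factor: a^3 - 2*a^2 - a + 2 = (a - 1)*(a^2 - a - 2) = (a - 1)*(a + 1)*(a - 2)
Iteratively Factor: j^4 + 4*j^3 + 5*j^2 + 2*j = (j + 1)*(j^3 + 3*j^2 + 2*j) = (j + 1)^2*(j^2 + 2*j) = (j + 1)^2*(j + 2)*(j)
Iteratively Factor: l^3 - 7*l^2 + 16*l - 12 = (l - 2)*(l^2 - 5*l + 6) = (l - 2)^2*(l - 3)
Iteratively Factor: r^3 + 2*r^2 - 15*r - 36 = (r + 3)*(r^2 - r - 12) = (r + 3)^2*(r - 4)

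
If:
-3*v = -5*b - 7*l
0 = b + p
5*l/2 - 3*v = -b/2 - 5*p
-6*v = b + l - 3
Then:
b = -9/62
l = 19/62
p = 9/62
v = 44/93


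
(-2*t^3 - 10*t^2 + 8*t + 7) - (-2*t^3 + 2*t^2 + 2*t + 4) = -12*t^2 + 6*t + 3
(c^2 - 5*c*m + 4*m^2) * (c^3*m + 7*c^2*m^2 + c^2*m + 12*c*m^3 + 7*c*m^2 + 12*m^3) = c^5*m + 2*c^4*m^2 + c^4*m - 19*c^3*m^3 + 2*c^3*m^2 - 32*c^2*m^4 - 19*c^2*m^3 + 48*c*m^5 - 32*c*m^4 + 48*m^5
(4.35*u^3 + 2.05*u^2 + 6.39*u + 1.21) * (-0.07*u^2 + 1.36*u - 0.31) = -0.3045*u^5 + 5.7725*u^4 + 0.9922*u^3 + 7.9702*u^2 - 0.3353*u - 0.3751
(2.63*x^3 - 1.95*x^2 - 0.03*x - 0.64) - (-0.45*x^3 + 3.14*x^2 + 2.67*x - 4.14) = 3.08*x^3 - 5.09*x^2 - 2.7*x + 3.5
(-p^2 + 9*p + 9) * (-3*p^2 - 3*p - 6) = 3*p^4 - 24*p^3 - 48*p^2 - 81*p - 54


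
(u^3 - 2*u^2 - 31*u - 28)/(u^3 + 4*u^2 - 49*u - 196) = (u + 1)/(u + 7)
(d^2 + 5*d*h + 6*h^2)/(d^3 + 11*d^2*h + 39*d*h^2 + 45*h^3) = (d + 2*h)/(d^2 + 8*d*h + 15*h^2)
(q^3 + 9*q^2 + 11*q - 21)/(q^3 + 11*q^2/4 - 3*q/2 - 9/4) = 4*(q + 7)/(4*q + 3)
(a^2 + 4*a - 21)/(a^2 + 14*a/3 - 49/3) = 3*(a - 3)/(3*a - 7)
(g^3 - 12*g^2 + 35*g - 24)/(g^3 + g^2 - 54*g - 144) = (g^2 - 4*g + 3)/(g^2 + 9*g + 18)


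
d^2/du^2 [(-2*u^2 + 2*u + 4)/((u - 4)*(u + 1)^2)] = 4*(-u^3 + 6*u^2 - 30*u + 38)/(u^6 - 9*u^5 + 15*u^4 + 45*u^3 - 60*u^2 - 144*u - 64)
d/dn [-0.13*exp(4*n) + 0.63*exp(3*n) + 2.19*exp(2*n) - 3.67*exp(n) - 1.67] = (-0.52*exp(3*n) + 1.89*exp(2*n) + 4.38*exp(n) - 3.67)*exp(n)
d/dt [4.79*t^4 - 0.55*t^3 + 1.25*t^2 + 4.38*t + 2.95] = 19.16*t^3 - 1.65*t^2 + 2.5*t + 4.38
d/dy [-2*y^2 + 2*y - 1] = 2 - 4*y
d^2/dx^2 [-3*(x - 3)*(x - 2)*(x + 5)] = -18*x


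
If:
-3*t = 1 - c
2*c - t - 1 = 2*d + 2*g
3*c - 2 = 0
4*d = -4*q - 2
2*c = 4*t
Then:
No Solution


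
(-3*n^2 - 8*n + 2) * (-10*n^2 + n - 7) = 30*n^4 + 77*n^3 - 7*n^2 + 58*n - 14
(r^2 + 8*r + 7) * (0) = 0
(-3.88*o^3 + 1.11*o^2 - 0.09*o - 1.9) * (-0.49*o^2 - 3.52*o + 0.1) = 1.9012*o^5 + 13.1137*o^4 - 4.2511*o^3 + 1.3588*o^2 + 6.679*o - 0.19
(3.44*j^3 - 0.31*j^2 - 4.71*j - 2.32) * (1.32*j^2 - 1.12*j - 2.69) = 4.5408*j^5 - 4.262*j^4 - 15.1236*j^3 + 3.0467*j^2 + 15.2683*j + 6.2408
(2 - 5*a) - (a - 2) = 4 - 6*a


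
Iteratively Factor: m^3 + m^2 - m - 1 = (m + 1)*(m^2 - 1) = (m + 1)^2*(m - 1)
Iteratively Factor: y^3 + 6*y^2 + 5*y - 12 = (y - 1)*(y^2 + 7*y + 12) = (y - 1)*(y + 3)*(y + 4)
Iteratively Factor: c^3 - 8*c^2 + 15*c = (c - 3)*(c^2 - 5*c) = (c - 5)*(c - 3)*(c)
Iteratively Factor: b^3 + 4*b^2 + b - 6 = (b + 2)*(b^2 + 2*b - 3) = (b - 1)*(b + 2)*(b + 3)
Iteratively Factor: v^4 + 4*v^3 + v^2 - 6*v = (v)*(v^3 + 4*v^2 + v - 6) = v*(v - 1)*(v^2 + 5*v + 6) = v*(v - 1)*(v + 2)*(v + 3)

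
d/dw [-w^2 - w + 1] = -2*w - 1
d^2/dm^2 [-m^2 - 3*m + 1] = -2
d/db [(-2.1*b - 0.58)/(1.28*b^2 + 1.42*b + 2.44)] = (2.688*b^2 + 1.4848*b - 4.3004)/(1.6384*b^4 + 3.6352*b^3 + 8.2628*b^2 + 6.9296*b + 5.9536)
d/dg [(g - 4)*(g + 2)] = 2*g - 2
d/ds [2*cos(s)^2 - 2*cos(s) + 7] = 2*sin(s) - 2*sin(2*s)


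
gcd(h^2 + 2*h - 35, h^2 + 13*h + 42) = h + 7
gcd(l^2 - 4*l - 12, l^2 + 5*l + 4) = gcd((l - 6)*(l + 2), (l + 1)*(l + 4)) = 1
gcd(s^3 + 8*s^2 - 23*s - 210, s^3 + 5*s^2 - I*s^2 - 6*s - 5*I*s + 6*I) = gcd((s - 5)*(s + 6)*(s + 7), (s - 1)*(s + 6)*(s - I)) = s + 6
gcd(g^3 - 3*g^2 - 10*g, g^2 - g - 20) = g - 5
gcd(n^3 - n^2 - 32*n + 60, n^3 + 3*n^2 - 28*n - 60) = n^2 + n - 30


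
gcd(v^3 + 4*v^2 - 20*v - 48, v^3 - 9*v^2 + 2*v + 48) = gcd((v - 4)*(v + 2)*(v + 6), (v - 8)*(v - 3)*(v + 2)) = v + 2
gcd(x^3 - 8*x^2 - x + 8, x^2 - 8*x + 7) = x - 1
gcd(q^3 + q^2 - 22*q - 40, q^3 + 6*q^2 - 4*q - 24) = q + 2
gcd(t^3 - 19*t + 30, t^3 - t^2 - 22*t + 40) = t^2 + 3*t - 10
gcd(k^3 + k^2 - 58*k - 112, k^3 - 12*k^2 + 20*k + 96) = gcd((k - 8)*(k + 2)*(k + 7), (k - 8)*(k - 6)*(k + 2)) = k^2 - 6*k - 16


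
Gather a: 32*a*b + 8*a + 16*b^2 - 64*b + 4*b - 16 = a*(32*b + 8) + 16*b^2 - 60*b - 16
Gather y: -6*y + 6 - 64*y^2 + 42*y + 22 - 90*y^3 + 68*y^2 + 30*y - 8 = -90*y^3 + 4*y^2 + 66*y + 20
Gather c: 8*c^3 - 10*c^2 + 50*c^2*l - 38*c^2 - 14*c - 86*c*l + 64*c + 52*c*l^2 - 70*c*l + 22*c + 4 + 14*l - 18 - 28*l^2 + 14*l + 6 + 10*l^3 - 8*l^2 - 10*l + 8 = 8*c^3 + c^2*(50*l - 48) + c*(52*l^2 - 156*l + 72) + 10*l^3 - 36*l^2 + 18*l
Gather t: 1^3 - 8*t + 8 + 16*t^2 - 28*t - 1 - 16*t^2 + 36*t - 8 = 0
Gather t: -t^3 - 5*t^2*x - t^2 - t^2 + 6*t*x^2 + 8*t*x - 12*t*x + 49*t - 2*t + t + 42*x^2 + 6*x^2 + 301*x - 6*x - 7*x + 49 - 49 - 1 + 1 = -t^3 + t^2*(-5*x - 2) + t*(6*x^2 - 4*x + 48) + 48*x^2 + 288*x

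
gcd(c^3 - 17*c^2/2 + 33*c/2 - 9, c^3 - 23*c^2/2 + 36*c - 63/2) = c - 3/2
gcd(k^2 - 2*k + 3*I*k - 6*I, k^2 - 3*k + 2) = k - 2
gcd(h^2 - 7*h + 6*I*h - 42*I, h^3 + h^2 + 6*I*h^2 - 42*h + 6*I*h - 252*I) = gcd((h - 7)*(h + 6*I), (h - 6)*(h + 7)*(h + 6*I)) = h + 6*I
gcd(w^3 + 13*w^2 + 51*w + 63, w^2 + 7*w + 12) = w + 3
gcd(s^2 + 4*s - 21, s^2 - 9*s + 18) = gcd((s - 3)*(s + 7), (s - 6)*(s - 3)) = s - 3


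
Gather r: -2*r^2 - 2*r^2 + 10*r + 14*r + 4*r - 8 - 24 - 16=-4*r^2 + 28*r - 48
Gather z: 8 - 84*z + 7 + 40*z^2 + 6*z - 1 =40*z^2 - 78*z + 14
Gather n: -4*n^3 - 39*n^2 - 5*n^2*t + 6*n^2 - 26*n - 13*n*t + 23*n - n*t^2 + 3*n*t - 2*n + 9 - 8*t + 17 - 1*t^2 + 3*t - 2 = -4*n^3 + n^2*(-5*t - 33) + n*(-t^2 - 10*t - 5) - t^2 - 5*t + 24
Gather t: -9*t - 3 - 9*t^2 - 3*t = -9*t^2 - 12*t - 3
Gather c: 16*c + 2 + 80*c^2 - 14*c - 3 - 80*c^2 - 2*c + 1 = 0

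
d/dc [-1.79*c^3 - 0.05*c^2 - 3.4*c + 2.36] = -5.37*c^2 - 0.1*c - 3.4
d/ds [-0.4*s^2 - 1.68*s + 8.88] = -0.8*s - 1.68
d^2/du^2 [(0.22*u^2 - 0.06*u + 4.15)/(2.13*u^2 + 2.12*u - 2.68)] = (-1.77635683940025e-15*u^4 - 2.531292*u^3 + 120.503898*u^2 + 110.383416*u + 87.161704)/(9.663597*u^6 + 28.854684*u^5 - 7.75745999999999*u^4 - 63.08272*u^3 + 9.76056*u^2 + 45.680064*u - 19.248832)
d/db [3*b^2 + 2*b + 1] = 6*b + 2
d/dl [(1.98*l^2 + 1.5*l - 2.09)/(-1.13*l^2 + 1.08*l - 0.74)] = (3.8334*l^2 - 7.6538*l + 1.1472)/(1.2769*l^4 - 2.4408*l^3 + 2.8388*l^2 - 1.5984*l + 0.5476)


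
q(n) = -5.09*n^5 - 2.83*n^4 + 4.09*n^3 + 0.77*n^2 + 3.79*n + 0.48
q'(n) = -25.45*n^4 - 11.32*n^3 + 12.27*n^2 + 1.54*n + 3.79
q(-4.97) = 13206.63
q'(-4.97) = -13839.02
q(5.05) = -17992.20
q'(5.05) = -17685.50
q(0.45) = 2.50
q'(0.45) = 4.89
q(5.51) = -27730.49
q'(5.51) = -24967.04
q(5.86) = -37637.71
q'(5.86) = -31854.61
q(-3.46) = 1945.63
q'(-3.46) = -3033.23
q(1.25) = -8.03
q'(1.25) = -59.36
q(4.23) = -7459.37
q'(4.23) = -8774.89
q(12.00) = -1318013.40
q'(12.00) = -545503.01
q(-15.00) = 3708263.13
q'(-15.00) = -1247459.81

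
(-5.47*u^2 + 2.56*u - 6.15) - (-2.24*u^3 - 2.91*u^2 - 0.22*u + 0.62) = 2.24*u^3 - 2.56*u^2 + 2.78*u - 6.77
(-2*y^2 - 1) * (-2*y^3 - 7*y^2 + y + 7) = 4*y^5 + 14*y^4 - 7*y^2 - y - 7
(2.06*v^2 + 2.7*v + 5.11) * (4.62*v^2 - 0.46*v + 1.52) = 9.5172*v^4 + 11.5264*v^3 + 25.4974*v^2 + 1.7534*v + 7.7672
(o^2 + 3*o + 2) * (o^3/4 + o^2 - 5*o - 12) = o^5/4 + 7*o^4/4 - 3*o^3/2 - 25*o^2 - 46*o - 24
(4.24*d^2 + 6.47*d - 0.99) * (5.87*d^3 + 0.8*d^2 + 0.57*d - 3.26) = 24.8888*d^5 + 41.3709*d^4 + 1.7815*d^3 - 10.9265*d^2 - 21.6565*d + 3.2274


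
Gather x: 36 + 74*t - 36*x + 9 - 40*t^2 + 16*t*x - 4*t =-40*t^2 + 70*t + x*(16*t - 36) + 45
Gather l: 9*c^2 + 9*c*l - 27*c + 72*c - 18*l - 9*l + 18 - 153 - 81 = 9*c^2 + 45*c + l*(9*c - 27) - 216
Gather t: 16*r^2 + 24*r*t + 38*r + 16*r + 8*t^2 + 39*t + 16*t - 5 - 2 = 16*r^2 + 54*r + 8*t^2 + t*(24*r + 55) - 7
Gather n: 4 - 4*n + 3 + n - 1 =6 - 3*n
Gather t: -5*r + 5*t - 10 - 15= -5*r + 5*t - 25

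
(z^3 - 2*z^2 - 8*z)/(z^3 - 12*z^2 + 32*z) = (z + 2)/(z - 8)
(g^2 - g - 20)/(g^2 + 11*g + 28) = (g - 5)/(g + 7)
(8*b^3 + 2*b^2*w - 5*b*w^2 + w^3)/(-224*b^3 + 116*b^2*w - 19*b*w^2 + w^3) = (-2*b^2 - b*w + w^2)/(56*b^2 - 15*b*w + w^2)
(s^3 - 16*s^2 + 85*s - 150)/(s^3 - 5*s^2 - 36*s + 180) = (s - 5)/(s + 6)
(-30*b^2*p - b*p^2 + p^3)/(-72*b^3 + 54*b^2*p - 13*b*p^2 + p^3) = p*(5*b + p)/(12*b^2 - 7*b*p + p^2)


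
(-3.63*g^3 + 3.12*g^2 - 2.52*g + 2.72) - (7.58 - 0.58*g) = -3.63*g^3 + 3.12*g^2 - 1.94*g - 4.86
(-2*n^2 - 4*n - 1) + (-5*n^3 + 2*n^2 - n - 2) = -5*n^3 - 5*n - 3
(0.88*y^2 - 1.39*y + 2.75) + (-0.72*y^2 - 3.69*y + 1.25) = 0.16*y^2 - 5.08*y + 4.0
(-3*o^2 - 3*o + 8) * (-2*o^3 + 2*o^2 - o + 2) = 6*o^5 - 19*o^3 + 13*o^2 - 14*o + 16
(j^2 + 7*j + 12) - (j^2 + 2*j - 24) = 5*j + 36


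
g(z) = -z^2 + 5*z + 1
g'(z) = 5 - 2*z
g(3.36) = 6.51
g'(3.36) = -1.72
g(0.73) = 4.12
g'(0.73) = 3.54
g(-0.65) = -2.67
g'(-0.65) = 6.30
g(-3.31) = -26.51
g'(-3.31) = 11.62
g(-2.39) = -16.66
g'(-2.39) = 9.78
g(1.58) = 6.40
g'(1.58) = 1.84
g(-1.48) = -8.59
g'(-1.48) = 7.96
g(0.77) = 4.26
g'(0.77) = 3.46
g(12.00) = -83.00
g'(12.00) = -19.00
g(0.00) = 1.00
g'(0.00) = 5.00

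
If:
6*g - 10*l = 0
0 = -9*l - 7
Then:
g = -35/27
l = -7/9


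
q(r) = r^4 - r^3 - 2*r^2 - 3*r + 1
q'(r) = 4*r^3 - 3*r^2 - 4*r - 3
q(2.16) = -3.12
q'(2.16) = 14.67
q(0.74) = -2.42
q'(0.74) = -5.98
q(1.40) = -6.02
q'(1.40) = -3.50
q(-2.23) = 33.56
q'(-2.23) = -53.36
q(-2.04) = 24.61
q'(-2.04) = -41.28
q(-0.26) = 1.67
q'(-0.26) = -2.23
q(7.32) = 2350.73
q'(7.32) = 1375.87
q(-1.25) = 6.02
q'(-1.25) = -10.50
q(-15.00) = 53596.00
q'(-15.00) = -14118.00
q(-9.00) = 7156.00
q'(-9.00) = -3126.00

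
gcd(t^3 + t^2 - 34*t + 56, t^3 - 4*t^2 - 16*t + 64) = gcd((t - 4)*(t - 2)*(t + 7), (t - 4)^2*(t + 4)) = t - 4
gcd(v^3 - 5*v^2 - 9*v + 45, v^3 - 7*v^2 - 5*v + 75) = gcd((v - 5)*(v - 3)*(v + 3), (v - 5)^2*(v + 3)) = v^2 - 2*v - 15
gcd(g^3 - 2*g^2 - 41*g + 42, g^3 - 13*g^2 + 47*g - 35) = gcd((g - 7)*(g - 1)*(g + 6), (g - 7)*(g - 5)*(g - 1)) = g^2 - 8*g + 7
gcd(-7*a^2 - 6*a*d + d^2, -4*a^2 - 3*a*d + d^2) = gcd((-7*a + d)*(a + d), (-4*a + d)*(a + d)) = a + d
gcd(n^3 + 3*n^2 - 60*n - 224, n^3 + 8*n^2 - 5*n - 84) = n^2 + 11*n + 28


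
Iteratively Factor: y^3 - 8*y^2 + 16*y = (y - 4)*(y^2 - 4*y) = y*(y - 4)*(y - 4)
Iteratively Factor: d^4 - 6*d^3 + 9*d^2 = (d)*(d^3 - 6*d^2 + 9*d) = d*(d - 3)*(d^2 - 3*d) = d^2*(d - 3)*(d - 3)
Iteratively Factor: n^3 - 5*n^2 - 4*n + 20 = (n - 5)*(n^2 - 4) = (n - 5)*(n - 2)*(n + 2)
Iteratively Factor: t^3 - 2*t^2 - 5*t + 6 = (t - 3)*(t^2 + t - 2) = (t - 3)*(t - 1)*(t + 2)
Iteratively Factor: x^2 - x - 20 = (x - 5)*(x + 4)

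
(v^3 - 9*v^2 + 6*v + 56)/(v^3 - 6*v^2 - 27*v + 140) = (v + 2)/(v + 5)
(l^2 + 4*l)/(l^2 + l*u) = (l + 4)/(l + u)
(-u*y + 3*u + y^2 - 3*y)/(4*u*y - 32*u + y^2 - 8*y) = (-u*y + 3*u + y^2 - 3*y)/(4*u*y - 32*u + y^2 - 8*y)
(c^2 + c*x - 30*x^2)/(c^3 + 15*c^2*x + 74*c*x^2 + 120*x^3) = (c - 5*x)/(c^2 + 9*c*x + 20*x^2)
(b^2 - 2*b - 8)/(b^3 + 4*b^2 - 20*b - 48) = 1/(b + 6)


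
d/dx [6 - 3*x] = -3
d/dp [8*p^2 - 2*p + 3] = 16*p - 2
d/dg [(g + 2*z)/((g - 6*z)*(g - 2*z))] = (-g^2 - 4*g*z + 28*z^2)/(g^4 - 16*g^3*z + 88*g^2*z^2 - 192*g*z^3 + 144*z^4)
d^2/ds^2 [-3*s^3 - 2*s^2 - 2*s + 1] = -18*s - 4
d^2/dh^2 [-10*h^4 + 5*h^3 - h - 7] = 30*h*(1 - 4*h)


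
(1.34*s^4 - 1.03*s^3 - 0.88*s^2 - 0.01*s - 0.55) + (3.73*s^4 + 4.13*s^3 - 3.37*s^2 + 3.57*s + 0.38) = 5.07*s^4 + 3.1*s^3 - 4.25*s^2 + 3.56*s - 0.17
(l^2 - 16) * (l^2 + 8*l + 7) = l^4 + 8*l^3 - 9*l^2 - 128*l - 112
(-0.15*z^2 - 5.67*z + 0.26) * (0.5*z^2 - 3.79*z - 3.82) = -0.075*z^4 - 2.2665*z^3 + 22.1923*z^2 + 20.674*z - 0.9932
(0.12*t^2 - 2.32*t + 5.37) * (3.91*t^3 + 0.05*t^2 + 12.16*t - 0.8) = 0.4692*t^5 - 9.0652*t^4 + 22.3399*t^3 - 28.0387*t^2 + 67.1552*t - 4.296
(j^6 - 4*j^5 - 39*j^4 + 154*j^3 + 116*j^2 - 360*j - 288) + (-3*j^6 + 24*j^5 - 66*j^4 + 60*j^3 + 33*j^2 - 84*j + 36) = -2*j^6 + 20*j^5 - 105*j^4 + 214*j^3 + 149*j^2 - 444*j - 252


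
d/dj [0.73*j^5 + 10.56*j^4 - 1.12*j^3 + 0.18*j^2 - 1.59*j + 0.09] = 3.65*j^4 + 42.24*j^3 - 3.36*j^2 + 0.36*j - 1.59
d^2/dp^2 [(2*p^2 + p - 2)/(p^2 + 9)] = 2*(p^3 - 60*p^2 - 27*p + 180)/(p^6 + 27*p^4 + 243*p^2 + 729)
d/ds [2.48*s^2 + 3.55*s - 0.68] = 4.96*s + 3.55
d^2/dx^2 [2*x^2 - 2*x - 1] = 4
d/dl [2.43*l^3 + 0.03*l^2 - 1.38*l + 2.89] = 7.29*l^2 + 0.06*l - 1.38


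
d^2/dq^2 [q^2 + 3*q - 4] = 2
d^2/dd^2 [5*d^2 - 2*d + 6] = 10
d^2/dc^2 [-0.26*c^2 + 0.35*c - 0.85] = -0.520000000000000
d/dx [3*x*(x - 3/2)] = 6*x - 9/2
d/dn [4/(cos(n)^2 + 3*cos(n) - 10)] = 4*(2*cos(n) + 3)*sin(n)/(cos(n)^2 + 3*cos(n) - 10)^2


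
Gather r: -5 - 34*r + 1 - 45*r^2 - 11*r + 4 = -45*r^2 - 45*r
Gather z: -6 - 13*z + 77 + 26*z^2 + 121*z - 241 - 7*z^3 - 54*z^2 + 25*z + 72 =-7*z^3 - 28*z^2 + 133*z - 98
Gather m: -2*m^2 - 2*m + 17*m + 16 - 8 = -2*m^2 + 15*m + 8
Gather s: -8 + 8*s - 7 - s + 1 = 7*s - 14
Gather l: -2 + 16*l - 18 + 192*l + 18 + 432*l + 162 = 640*l + 160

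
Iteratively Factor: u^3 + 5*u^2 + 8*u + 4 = (u + 1)*(u^2 + 4*u + 4) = (u + 1)*(u + 2)*(u + 2)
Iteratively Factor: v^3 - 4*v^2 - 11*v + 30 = (v + 3)*(v^2 - 7*v + 10) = (v - 5)*(v + 3)*(v - 2)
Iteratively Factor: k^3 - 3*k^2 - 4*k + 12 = (k - 2)*(k^2 - k - 6) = (k - 2)*(k + 2)*(k - 3)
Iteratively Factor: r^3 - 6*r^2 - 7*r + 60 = (r + 3)*(r^2 - 9*r + 20) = (r - 5)*(r + 3)*(r - 4)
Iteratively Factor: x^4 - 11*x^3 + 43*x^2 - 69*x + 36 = (x - 3)*(x^3 - 8*x^2 + 19*x - 12) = (x - 3)*(x - 1)*(x^2 - 7*x + 12) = (x - 4)*(x - 3)*(x - 1)*(x - 3)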